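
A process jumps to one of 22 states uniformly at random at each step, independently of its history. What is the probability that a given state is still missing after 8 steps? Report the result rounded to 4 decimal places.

0.6892

On each step the fixed state fails to appear with probability 21/22.
P(still missing after 8) = (21/22)^8 = 0.68924.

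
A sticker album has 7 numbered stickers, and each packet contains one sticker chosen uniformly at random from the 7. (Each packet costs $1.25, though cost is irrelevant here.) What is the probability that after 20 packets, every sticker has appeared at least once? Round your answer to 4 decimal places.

0.7039

Let A_i be the event that sticker i is missing after 20 packets. By inclusion–exclusion on the A_i,
P(all seen) = Σ_{j=0}^{7} (-1)^j C(7,j)((7-j)/7)^20
= 1.00000 - 0.32075 + 0.02510 - 0.00048 + 0.00000 - 0.00000 + 0.00000 - 0.00000
= 0.70387.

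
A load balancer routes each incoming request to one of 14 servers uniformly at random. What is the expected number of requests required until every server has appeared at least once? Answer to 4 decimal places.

45.5219

The wait to go from k to k+1 distinct servers is geometric with mean 14/(14-k).
E[T] = 14/14 + 14/13 + 14/12 + ... + 14/2 + 14/1 = 14·H_{14}.
H_{14} = 3.25156, so E[T] = 45.52187.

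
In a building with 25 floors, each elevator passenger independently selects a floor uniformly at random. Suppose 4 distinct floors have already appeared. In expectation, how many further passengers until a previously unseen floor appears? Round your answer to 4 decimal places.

Each passenger yields a new floor with probability (25-4)/25 = 21/25, so the wait is geometric with mean 25/21.
E = 25/21 = 1.19048.

1.1905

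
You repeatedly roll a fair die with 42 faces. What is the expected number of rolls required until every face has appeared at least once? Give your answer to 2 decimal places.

181.72

The wait to go from k to k+1 distinct faces is geometric with mean 42/(42-k).
E[T] = 42/42 + 42/41 + 42/40 + ... + 42/2 + 42/1 = 42·H_{42}.
H_{42} = 4.327, so E[T] = 181.723.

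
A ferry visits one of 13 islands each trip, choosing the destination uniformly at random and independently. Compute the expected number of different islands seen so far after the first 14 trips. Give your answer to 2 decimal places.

For each island, P(seen in 14 trips) = 1 - (12/13)^14 = 0.674.
By linearity of expectation, E[distinct seen] = 13·(1 - (12/13)^14) = 8.761.

8.76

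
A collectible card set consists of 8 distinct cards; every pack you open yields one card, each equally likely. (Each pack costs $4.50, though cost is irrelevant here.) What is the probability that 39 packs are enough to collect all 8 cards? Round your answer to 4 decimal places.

Let A_i be the event that card i is missing after 39 packs. By inclusion–exclusion on the A_i,
P(all seen) = Σ_{j=0}^{8} (-1)^j C(8,j)((8-j)/8)^39
= 1.00000 - 0.04379 + 0.00038 - 0.00000 + 0.00000 - 0.00000 + 0.00000 - 0.00000 + 0.00000
= 0.95658.

0.9566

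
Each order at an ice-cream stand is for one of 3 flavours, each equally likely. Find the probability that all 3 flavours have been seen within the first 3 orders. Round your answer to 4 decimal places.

Let A_i be the event that flavour i is missing after 3 orders. By inclusion–exclusion on the A_i,
P(all seen) = Σ_{j=0}^{3} (-1)^j C(3,j)((3-j)/3)^3
= 1.00000 - 0.88889 + 0.11111 - 0.00000
= 0.22222.

0.2222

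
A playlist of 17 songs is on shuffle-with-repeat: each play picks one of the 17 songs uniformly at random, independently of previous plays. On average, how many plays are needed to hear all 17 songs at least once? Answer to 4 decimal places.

58.4724

Split into phases: going from k distinct to k+1 distinct takes on average 17/(17-k) plays.
E[T] = 17/17 + 17/16 + 17/15 + ... + 17/2 + 17/1 = 17·H_{17}.
H_{17} = 3.43955, so E[T] = 58.47239.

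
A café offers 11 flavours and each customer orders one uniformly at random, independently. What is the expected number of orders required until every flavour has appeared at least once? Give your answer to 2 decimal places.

33.22

Split into phases: going from k distinct to k+1 distinct takes on average 11/(11-k) orders.
E[T] = 11/11 + 11/10 + 11/9 + ... + 11/2 + 11/1 = 11·H_{11}.
H_{11} = 3.020, so E[T] = 33.219.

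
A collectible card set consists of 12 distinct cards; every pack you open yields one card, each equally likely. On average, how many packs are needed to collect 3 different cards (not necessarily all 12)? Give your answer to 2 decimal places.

Going from k to k+1 distinct takes a geometric number of packs with mean 12/(12-k).
Sum over k = 0,...,2: E = 12/12 + 12/11 + 12/10 = 3.291.

3.29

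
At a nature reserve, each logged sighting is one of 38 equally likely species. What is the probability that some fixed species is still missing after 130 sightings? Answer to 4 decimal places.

On each sighting the fixed species fails to appear with probability 37/38.
P(still missing after 130) = (37/38)^130 = 0.03121.

0.0312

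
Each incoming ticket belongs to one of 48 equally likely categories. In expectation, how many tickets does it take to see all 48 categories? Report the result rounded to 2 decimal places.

214.02

Split into phases: going from k distinct to k+1 distinct takes on average 48/(48-k) tickets.
E[T] = 48/48 + 48/47 + 48/46 + ... + 48/2 + 48/1 = 48·H_{48}.
H_{48} = 4.459, so E[T] = 214.022.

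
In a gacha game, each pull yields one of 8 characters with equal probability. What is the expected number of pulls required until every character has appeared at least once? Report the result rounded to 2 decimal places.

21.74

Split into phases: going from k distinct to k+1 distinct takes on average 8/(8-k) pulls.
E[T] = 8/8 + 8/7 + 8/6 + ... + 8/2 + 8/1 = 8·H_{8}.
H_{8} = 2.718, so E[T] = 21.743.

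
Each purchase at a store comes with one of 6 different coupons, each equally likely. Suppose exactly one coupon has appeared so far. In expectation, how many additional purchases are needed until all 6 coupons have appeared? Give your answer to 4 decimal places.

From k distinct to k+1 distinct takes on average 6/(6-k) purchases.
Sum over k = 1,...,5: E = 6/5 + 6/4 + 6/3 + 6/2 + 6/1 = 13.70000.

13.7000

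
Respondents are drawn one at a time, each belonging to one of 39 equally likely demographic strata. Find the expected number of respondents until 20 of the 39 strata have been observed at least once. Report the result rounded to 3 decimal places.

27.526

With k distinct strata already seen, the next new one arrives after an expected 39/(39-k) respondents.
Sum over k = 0,...,19: E = 39/39 + 39/38 + 39/37 + ... + 39/21 + 39/20 = 27.5263.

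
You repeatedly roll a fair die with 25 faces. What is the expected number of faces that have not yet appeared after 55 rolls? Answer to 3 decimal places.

2.648

For each face, P(unseen after 55) = (24/25)^55 = 0.1059.
By linearity of expectation, E[unseen] = 25·(24/25)^55 = 2.6476.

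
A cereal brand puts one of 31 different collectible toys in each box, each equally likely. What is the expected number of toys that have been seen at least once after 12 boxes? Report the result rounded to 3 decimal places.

For each toy, P(seen in 12 boxes) = 1 - (30/31)^12 = 0.3253.
By linearity of expectation, E[distinct seen] = 31·(1 - (30/31)^12) = 10.0841.

10.084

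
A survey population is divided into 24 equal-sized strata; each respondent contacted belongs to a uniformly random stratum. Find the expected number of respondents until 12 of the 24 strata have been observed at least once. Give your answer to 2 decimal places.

16.15

Going from k to k+1 distinct takes a geometric number of respondents with mean 24/(24-k).
Sum over k = 0,...,11: E = 24/24 + 24/23 + 24/22 + ... + 24/14 + 24/13 = 16.146.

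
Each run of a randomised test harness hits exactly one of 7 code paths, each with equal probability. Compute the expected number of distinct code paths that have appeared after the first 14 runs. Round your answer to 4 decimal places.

For each code path, P(seen in 14 runs) = 1 - (6/7)^14 = 0.88446.
By linearity of expectation, E[distinct seen] = 7·(1 - (6/7)^14) = 6.19120.

6.1912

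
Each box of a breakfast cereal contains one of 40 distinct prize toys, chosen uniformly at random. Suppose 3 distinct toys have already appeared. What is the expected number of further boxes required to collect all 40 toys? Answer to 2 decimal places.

168.06

From k distinct to k+1 distinct takes on average 40/(40-k) boxes.
Sum over k = 3,...,39: E = 40/37 + 40/36 + 40/35 + ... + 40/2 + 40/1 = 168.063.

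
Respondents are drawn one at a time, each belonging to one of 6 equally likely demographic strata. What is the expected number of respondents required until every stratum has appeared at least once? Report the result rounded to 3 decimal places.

After k distinct strata have appeared, the next respondent gives a new one with probability (6-k)/6, so the expected wait for the (k+1)-th is 6/(6-k).
E[T] = 6/6 + 6/5 + 6/4 + 6/3 + 6/2 + 6/1 = 6·H_{6}.
H_{6} = 2.4500, so E[T] = 14.7000.

14.700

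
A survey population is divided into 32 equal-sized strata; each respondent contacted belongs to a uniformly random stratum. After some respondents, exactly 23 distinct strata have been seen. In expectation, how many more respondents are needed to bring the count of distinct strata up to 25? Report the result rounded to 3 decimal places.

The wait to go from k to k+1 distinct strata is geometric with mean 32/(32-k).
Sum over k = 23,...,24: E = 32/9 + 32/8 = 7.5556.

7.556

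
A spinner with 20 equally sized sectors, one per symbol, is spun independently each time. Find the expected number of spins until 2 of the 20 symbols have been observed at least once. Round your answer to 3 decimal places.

Going from k to k+1 distinct takes a geometric number of spins with mean 20/(20-k).
Sum over k = 0,...,1: E = 20/20 + 20/19 = 2.0526.

2.053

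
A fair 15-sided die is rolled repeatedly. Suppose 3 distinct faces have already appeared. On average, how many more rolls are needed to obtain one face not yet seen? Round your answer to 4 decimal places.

Each roll yields a new face with probability (15-3)/15 = 12/15, so the wait is geometric with mean 15/12.
E = 15/12 = 1.25000.

1.2500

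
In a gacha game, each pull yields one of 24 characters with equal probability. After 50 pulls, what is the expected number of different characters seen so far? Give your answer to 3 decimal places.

21.142

For each character, P(seen in 50 pulls) = 1 - (23/24)^50 = 0.8809.
By linearity of expectation, E[distinct seen] = 24·(1 - (23/24)^50) = 21.1421.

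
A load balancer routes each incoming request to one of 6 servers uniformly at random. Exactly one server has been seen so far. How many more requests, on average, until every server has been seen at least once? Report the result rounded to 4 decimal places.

13.7000

With k distinct servers already seen, the next new one takes an expected 6/(6-k) requests.
Sum over k = 1,...,5: E = 6/5 + 6/4 + 6/3 + 6/2 + 6/1 = 13.70000.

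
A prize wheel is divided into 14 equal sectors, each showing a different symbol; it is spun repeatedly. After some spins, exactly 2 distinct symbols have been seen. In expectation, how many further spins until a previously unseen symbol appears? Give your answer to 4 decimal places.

Each spin yields a new symbol with probability (14-2)/14 = 12/14, so the wait is geometric with mean 14/12.
E = 14/12 = 1.16667.

1.1667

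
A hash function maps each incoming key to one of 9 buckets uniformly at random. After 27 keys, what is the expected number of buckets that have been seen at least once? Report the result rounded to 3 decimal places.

For each bucket, P(seen in 27 keys) = 1 - (8/9)^27 = 0.9584.
By linearity of expectation, E[distinct seen] = 9·(1 - (8/9)^27) = 8.6258.

8.626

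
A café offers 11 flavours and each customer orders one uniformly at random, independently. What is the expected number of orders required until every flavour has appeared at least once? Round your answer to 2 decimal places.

Split into phases: going from k distinct to k+1 distinct takes on average 11/(11-k) orders.
E[T] = 11/11 + 11/10 + 11/9 + ... + 11/2 + 11/1 = 11·H_{11}.
H_{11} = 3.020, so E[T] = 33.219.

33.22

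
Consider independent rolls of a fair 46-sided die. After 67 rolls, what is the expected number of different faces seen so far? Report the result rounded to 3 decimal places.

For each face, P(seen in 67 rolls) = 1 - (45/46)^67 = 0.7707.
By linearity of expectation, E[distinct seen] = 46·(1 - (45/46)^67) = 35.4508.

35.451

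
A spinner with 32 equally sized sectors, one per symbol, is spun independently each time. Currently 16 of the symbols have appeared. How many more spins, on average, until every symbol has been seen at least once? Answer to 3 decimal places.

With k distinct symbols already seen, the next new one takes an expected 32/(32-k) spins.
Sum over k = 16,...,31: E = 32/16 + 32/15 + 32/14 + ... + 32/2 + 32/1 = 108.1833.

108.183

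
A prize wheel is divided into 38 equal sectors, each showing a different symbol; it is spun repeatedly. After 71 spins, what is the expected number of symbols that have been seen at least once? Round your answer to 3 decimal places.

For each symbol, P(seen in 71 spins) = 1 - (37/38)^71 = 0.8494.
By linearity of expectation, E[distinct seen] = 38·(1 - (37/38)^71) = 32.2790.

32.279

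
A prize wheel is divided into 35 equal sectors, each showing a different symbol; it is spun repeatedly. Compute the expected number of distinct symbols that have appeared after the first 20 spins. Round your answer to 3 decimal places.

For each symbol, P(seen in 20 spins) = 1 - (34/35)^20 = 0.4400.
By linearity of expectation, E[distinct seen] = 35·(1 - (34/35)^20) = 15.3987.

15.399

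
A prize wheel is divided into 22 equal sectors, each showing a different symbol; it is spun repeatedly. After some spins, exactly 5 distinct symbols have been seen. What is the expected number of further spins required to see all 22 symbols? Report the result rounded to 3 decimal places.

The wait to go from k to k+1 distinct symbols is geometric with mean 22/(22-k).
Sum over k = 5,...,21: E = 22/17 + 22/16 + 22/15 + ... + 22/2 + 22/1 = 75.6702.

75.670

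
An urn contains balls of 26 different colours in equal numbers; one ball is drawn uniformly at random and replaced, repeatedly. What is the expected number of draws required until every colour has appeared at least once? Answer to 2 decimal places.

100.21

The wait to go from k to k+1 distinct colours is geometric with mean 26/(26-k).
E[T] = 26/26 + 26/25 + 26/24 + ... + 26/2 + 26/1 = 26·H_{26}.
H_{26} = 3.854, so E[T] = 100.215.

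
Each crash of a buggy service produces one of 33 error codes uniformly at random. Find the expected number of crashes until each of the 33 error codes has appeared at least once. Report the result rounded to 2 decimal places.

Split into phases: going from k distinct to k+1 distinct takes on average 33/(33-k) crashes.
E[T] = 33/33 + 33/32 + 33/31 + ... + 33/2 + 33/1 = 33·H_{33}.
H_{33} = 4.089, so E[T] = 134.930.

134.93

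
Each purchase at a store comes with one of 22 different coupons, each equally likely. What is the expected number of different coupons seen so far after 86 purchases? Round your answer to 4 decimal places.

21.5973

For each coupon, P(seen in 86 purchases) = 1 - (21/22)^86 = 0.98170.
By linearity of expectation, E[distinct seen] = 22·(1 - (21/22)^86) = 21.59735.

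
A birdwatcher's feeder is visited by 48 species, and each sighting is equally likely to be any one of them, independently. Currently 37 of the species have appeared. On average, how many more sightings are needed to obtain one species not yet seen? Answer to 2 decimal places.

Each sighting yields a new species with probability (48-37)/48 = 11/48, so the wait is geometric with mean 48/11.
E = 48/11 = 4.364.

4.36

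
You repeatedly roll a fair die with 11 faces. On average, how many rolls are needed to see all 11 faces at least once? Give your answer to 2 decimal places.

33.22

Split into phases: going from k distinct to k+1 distinct takes on average 11/(11-k) rolls.
E[T] = 11/11 + 11/10 + 11/9 + ... + 11/2 + 11/1 = 11·H_{11}.
H_{11} = 3.020, so E[T] = 33.219.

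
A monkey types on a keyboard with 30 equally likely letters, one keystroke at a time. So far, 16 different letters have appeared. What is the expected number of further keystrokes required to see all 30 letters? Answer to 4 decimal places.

97.5469

The wait to go from k to k+1 distinct letters is geometric with mean 30/(30-k).
Sum over k = 16,...,29: E = 30/14 + 30/13 + 30/12 + ... + 30/2 + 30/1 = 97.54687.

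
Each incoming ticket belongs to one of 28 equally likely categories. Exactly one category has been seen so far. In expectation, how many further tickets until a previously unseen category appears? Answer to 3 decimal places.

Each ticket yields a new category with probability (28-1)/28 = 27/28, so the wait is geometric with mean 28/27.
E = 28/27 = 1.0370.

1.037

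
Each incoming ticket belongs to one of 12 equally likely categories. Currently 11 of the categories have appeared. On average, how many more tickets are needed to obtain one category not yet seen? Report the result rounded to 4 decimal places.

The number of tickets until the next new category is geometric with success probability 1/12, so its mean is 12/1.
E = 12/1 = 12.00000.

12.0000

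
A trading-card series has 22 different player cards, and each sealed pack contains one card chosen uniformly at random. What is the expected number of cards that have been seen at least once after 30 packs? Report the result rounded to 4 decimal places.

For each card, P(seen in 30 packs) = 1 - (21/22)^30 = 0.75232.
By linearity of expectation, E[distinct seen] = 22·(1 - (21/22)^30) = 16.55095.

16.5509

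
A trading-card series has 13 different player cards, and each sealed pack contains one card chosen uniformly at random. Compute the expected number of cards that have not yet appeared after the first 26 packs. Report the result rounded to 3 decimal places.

1.622

For each card, P(unseen after 26) = (12/13)^26 = 0.1248.
By linearity of expectation, E[unseen] = 13·(12/13)^26 = 1.6223.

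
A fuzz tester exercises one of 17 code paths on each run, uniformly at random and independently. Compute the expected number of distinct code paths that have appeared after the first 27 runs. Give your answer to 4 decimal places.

13.6920

For each code path, P(seen in 27 runs) = 1 - (16/17)^27 = 0.80541.
By linearity of expectation, E[distinct seen] = 17·(1 - (16/17)^27) = 13.69198.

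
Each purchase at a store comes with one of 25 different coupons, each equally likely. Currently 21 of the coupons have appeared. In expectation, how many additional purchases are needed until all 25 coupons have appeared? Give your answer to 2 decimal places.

52.08

The wait to go from k to k+1 distinct coupons is geometric with mean 25/(25-k).
Sum over k = 21,...,24: E = 25/4 + 25/3 + 25/2 + 25/1 = 52.083.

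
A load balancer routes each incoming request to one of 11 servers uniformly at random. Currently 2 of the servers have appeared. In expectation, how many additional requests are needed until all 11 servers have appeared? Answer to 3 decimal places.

With k distinct servers already seen, the next new one takes an expected 11/(11-k) requests.
Sum over k = 2,...,10: E = 11/9 + 11/8 + 11/7 + ... + 11/2 + 11/1 = 31.1187.

31.119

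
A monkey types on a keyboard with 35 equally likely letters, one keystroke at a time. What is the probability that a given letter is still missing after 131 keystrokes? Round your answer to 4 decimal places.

0.0224

On each keystroke the fixed letter fails to appear with probability 34/35.
P(still missing after 131) = (34/35)^131 = 0.02243.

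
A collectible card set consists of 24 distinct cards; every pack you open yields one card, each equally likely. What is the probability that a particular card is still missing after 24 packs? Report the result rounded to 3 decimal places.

Each pack misses the fixed card with probability (24-1)/24 = 23/24, independently.
P(still missing after 24) = (23/24)^24 = 0.3601.

0.360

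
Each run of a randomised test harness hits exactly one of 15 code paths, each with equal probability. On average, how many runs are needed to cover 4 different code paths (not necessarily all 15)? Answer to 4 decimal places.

4.4753

Going from k to k+1 distinct takes a geometric number of runs with mean 15/(15-k).
Sum over k = 0,...,3: E = 15/15 + 15/14 + 15/13 + 15/12 = 4.47527.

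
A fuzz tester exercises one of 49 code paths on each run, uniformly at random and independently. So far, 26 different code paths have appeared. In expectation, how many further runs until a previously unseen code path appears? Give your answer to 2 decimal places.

2.13

Each run yields a new code path with probability (49-26)/49 = 23/49, so the wait is geometric with mean 49/23.
E = 49/23 = 2.130.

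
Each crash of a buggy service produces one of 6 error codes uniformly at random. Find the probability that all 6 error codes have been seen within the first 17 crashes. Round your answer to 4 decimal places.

Let A_i be the event that error code i is missing after 17 crashes. By inclusion–exclusion on the A_i,
P(all seen) = Σ_{j=0}^{6} (-1)^j C(6,j)((6-j)/6)^17
= 1.00000 - 0.27044 + 0.01522 - 0.00015 + 0.00000 - 0.00000 + 0.00000
= 0.74463.

0.7446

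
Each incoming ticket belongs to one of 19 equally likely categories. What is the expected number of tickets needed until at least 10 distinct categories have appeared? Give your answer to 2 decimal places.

With k distinct categories already seen, the next new one arrives after an expected 19/(19-k) tickets.
Sum over k = 0,...,9: E = 19/19 + 19/18 + 19/17 + ... + 19/11 + 19/10 = 13.657.

13.66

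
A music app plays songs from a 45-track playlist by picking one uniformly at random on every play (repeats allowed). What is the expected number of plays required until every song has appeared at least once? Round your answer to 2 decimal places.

Split into phases: going from k distinct to k+1 distinct takes on average 45/(45-k) plays.
E[T] = 45/45 + 45/44 + 45/43 + ... + 45/2 + 45/1 = 45·H_{45}.
H_{45} = 4.395, so E[T] = 197.773.

197.77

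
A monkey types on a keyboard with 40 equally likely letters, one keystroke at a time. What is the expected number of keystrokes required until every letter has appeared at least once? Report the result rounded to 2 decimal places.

The wait to go from k to k+1 distinct letters is geometric with mean 40/(40-k).
E[T] = 40/40 + 40/39 + 40/38 + ... + 40/2 + 40/1 = 40·H_{40}.
H_{40} = 4.279, so E[T] = 171.142.

171.14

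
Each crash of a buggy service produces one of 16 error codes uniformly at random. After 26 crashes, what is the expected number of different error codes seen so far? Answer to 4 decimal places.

For each error code, P(seen in 26 crashes) = 1 - (15/16)^26 = 0.81325.
By linearity of expectation, E[distinct seen] = 16·(1 - (15/16)^26) = 13.01205.

13.0121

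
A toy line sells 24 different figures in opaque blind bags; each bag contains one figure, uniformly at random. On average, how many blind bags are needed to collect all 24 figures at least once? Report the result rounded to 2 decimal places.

90.62

Split into phases: going from k distinct to k+1 distinct takes on average 24/(24-k) blind bags.
E[T] = 24/24 + 24/23 + 24/22 + ... + 24/2 + 24/1 = 24·H_{24}.
H_{24} = 3.776, so E[T] = 90.623.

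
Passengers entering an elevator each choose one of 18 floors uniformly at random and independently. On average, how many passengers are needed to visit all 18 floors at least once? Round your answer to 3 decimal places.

After k distinct floors have appeared, the next passenger gives a new one with probability (18-k)/18, so the expected wait for the (k+1)-th is 18/(18-k).
E[T] = 18/18 + 18/17 + 18/16 + ... + 18/2 + 18/1 = 18·H_{18}.
H_{18} = 3.4951, so E[T] = 62.9119.

62.912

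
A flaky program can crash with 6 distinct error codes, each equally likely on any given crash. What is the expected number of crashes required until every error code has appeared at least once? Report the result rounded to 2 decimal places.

After k distinct error codes have appeared, the next crash gives a new one with probability (6-k)/6, so the expected wait for the (k+1)-th is 6/(6-k).
E[T] = 6/6 + 6/5 + 6/4 + 6/3 + 6/2 + 6/1 = 6·H_{6}.
H_{6} = 2.450, so E[T] = 14.700.

14.70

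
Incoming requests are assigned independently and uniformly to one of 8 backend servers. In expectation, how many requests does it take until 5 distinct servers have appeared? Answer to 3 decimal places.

7.076

Going from k to k+1 distinct takes a geometric number of requests with mean 8/(8-k).
Sum over k = 0,...,4: E = 8/8 + 8/7 + 8/6 + 8/5 + 8/4 = 7.0762.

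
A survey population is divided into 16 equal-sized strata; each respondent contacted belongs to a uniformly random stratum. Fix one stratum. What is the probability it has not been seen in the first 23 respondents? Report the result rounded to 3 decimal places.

Each respondent misses the fixed stratum with probability (16-1)/16 = 15/16, independently.
P(still missing after 23) = (15/16)^23 = 0.2266.

0.227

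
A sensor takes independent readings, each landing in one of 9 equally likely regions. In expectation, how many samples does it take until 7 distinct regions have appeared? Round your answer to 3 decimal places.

Going from k to k+1 distinct takes a geometric number of samples with mean 9/(9-k).
Sum over k = 0,...,6: E = 9/9 + 9/8 + 9/7 + ... + 9/4 + 9/3 = 11.9607.

11.961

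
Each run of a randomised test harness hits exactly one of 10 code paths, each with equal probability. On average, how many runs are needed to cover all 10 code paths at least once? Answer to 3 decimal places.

29.290

The wait to go from k to k+1 distinct code paths is geometric with mean 10/(10-k).
E[T] = 10/10 + 10/9 + 10/8 + ... + 10/2 + 10/1 = 10·H_{10}.
H_{10} = 2.9290, so E[T] = 29.2897.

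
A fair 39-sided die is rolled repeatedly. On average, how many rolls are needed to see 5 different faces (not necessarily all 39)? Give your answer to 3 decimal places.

5.278

Going from k to k+1 distinct takes a geometric number of rolls with mean 39/(39-k).
Sum over k = 0,...,4: E = 39/39 + 39/38 + 39/37 + 39/36 + 39/35 = 5.2780.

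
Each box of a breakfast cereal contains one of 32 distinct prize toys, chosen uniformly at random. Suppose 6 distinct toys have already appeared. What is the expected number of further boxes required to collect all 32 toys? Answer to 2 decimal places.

123.34

With k distinct toys already seen, the next new one takes an expected 32/(32-k) boxes.
Sum over k = 6,...,31: E = 32/26 + 32/25 + 32/24 + ... + 32/2 + 32/1 = 123.341.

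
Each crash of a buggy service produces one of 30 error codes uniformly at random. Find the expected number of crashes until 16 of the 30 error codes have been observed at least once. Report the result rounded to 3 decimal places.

22.303

With k distinct error codes already seen, the next new one arrives after an expected 30/(30-k) crashes.
Sum over k = 0,...,15: E = 30/30 + 30/29 + 30/28 + ... + 30/16 + 30/15 = 22.3027.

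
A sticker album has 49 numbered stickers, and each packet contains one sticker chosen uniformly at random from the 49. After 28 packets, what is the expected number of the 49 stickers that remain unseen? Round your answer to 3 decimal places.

For each sticker, P(unseen after 28) = (48/49)^28 = 0.5614.
By linearity of expectation, E[unseen] = 49·(48/49)^28 = 27.5081.

27.508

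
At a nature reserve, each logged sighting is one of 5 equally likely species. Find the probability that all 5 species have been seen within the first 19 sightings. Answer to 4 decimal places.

0.9286

By inclusion–exclusion over which species are missing,
P(all seen) = Σ_{j=0}^{5} (-1)^j C(5,j)((5-j)/5)^19
= 1.00000 - 0.07206 + 0.00061 - 0.00000 + 0.00000 - 0.00000
= 0.92855.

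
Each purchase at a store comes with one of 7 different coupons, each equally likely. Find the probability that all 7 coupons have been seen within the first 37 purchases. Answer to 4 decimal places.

0.9767

Let A_i be the event that coupon i is missing after 37 purchases. By inclusion–exclusion on the A_i,
P(all seen) = Σ_{j=0}^{7} (-1)^j C(7,j)((7-j)/7)^37
= 1.00000 - 0.02334 + 0.00008 - 0.00000 + 0.00000 - 0.00000 + 0.00000 - 0.00000
= 0.97674.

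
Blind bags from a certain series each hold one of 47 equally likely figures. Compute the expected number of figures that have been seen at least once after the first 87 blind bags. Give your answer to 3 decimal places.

39.764

For each figure, P(seen in 87 blind bags) = 1 - (46/47)^87 = 0.8460.
By linearity of expectation, E[distinct seen] = 47·(1 - (46/47)^87) = 39.7637.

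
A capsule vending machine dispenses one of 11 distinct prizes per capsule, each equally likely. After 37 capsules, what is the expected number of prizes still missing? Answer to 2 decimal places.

For each prize, P(unseen after 37) = (10/11)^37 = 0.029.
By linearity of expectation, E[unseen] = 11·(10/11)^37 = 0.323.

0.32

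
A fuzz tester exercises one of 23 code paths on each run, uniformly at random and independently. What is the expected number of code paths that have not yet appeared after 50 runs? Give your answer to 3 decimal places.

For each code path, P(unseen after 50) = (22/23)^50 = 0.1083.
By linearity of expectation, E[unseen] = 23·(22/23)^50 = 2.4916.

2.492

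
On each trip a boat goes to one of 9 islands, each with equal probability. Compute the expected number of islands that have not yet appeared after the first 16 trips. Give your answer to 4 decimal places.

For each island, P(unseen after 16) = (8/9)^16 = 0.15190.
By linearity of expectation, E[unseen] = 9·(8/9)^16 = 1.36711.

1.3671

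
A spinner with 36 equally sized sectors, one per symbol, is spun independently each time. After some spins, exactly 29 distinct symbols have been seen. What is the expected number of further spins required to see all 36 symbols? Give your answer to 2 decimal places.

From k distinct to k+1 distinct takes on average 36/(36-k) spins.
Sum over k = 29,...,35: E = 36/7 + 36/6 + 36/5 + ... + 36/2 + 36/1 = 93.343.

93.34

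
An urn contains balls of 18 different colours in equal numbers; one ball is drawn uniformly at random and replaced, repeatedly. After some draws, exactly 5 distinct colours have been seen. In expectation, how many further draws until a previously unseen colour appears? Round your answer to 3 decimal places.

1.385

Each draw yields a new colour with probability (18-5)/18 = 13/18, so the wait is geometric with mean 18/13.
E = 18/13 = 1.3846.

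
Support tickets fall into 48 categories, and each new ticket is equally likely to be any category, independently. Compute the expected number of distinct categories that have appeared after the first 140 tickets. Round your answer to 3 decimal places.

45.481

For each category, P(seen in 140 tickets) = 1 - (47/48)^140 = 0.9475.
By linearity of expectation, E[distinct seen] = 48·(1 - (47/48)^140) = 45.4813.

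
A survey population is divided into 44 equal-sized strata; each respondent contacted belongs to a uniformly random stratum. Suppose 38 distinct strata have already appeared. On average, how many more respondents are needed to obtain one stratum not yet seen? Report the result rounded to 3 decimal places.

Each respondent yields a new stratum with probability (44-38)/44 = 6/44, so the wait is geometric with mean 44/6.
E = 44/6 = 7.3333.

7.333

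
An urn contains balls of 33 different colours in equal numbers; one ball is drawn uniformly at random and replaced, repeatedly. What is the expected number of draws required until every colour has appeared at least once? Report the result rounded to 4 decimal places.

Split into phases: going from k distinct to k+1 distinct takes on average 33/(33-k) draws.
E[T] = 33/33 + 33/32 + 33/31 + ... + 33/2 + 33/1 = 33·H_{33}.
H_{33} = 4.08880, so E[T] = 134.93034.

134.9303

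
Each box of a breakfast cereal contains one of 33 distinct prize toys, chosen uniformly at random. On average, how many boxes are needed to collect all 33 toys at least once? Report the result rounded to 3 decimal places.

134.930

The wait to go from k to k+1 distinct toys is geometric with mean 33/(33-k).
E[T] = 33/33 + 33/32 + 33/31 + ... + 33/2 + 33/1 = 33·H_{33}.
H_{33} = 4.0888, so E[T] = 134.9303.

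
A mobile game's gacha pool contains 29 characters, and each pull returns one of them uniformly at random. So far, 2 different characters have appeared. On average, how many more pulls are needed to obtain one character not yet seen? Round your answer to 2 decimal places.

The number of pulls until the next new character is geometric with success probability 27/29, so its mean is 29/27.
E = 29/27 = 1.074.

1.07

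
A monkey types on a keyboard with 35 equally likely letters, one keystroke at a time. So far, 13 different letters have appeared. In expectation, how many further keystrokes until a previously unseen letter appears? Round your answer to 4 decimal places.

The number of keystrokes until the next new letter is geometric with success probability 22/35, so its mean is 35/22.
E = 35/22 = 1.59091.

1.5909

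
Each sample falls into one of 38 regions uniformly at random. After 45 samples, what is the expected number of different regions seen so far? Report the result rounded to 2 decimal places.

For each region, P(seen in 45 samples) = 1 - (37/38)^45 = 0.699.
By linearity of expectation, E[distinct seen] = 38·(1 - (37/38)^45) = 26.555.

26.56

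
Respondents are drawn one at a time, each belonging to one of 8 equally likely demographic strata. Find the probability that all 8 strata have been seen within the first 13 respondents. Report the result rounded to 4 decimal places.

By inclusion–exclusion over which strata are missing,
P(all seen) = Σ_{j=0}^{8} (-1)^j C(8,j)((8-j)/8)^13
= 1.00000 - 1.40992 + 0.66520 - 0.12434 + 0.00854 - 0.00016 + 0.00000 - 0.00000 + 0.00000
= 0.13932.

0.1393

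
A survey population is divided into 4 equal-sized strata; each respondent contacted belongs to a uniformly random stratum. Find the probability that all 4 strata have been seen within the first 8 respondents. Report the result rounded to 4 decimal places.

By inclusion–exclusion over which strata are missing,
P(all seen) = Σ_{j=0}^{4} (-1)^j C(4,j)((4-j)/4)^8
= 1.00000 - 0.40045 + 0.02344 - 0.00006 + 0.00000
= 0.62292.

0.6229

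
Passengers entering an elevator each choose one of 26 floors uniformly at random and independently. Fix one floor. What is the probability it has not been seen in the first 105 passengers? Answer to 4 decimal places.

0.0163

Each passenger misses the fixed floor with probability (26-1)/26 = 25/26, independently.
P(still missing after 105) = (25/26)^105 = 0.01627.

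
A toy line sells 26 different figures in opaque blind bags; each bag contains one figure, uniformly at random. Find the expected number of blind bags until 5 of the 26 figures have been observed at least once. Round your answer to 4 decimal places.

5.4356

With k distinct figures already seen, the next new one arrives after an expected 26/(26-k) blind bags.
Sum over k = 0,...,4: E = 26/26 + 26/25 + 26/24 + 26/23 + 26/22 = 5.43559.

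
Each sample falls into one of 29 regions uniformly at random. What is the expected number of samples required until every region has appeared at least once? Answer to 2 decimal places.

Split into phases: going from k distinct to k+1 distinct takes on average 29/(29-k) samples.
E[T] = 29/29 + 29/28 + 29/27 + ... + 29/2 + 29/1 = 29·H_{29}.
H_{29} = 3.962, so E[T] = 114.888.

114.89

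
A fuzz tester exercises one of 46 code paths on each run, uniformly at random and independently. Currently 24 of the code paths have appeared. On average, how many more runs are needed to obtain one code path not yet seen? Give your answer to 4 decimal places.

Each run yields a new code path with probability (46-24)/46 = 22/46, so the wait is geometric with mean 46/22.
E = 46/22 = 2.09091.

2.0909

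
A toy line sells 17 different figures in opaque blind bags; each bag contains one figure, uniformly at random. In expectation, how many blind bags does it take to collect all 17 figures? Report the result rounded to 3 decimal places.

Split into phases: going from k distinct to k+1 distinct takes on average 17/(17-k) blind bags.
E[T] = 17/17 + 17/16 + 17/15 + ... + 17/2 + 17/1 = 17·H_{17}.
H_{17} = 3.4396, so E[T] = 58.4724.

58.472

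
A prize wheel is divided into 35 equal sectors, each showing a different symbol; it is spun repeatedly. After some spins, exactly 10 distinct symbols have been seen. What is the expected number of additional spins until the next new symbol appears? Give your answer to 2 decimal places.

1.40

The number of spins until the next new symbol is geometric with success probability 25/35, so its mean is 35/25.
E = 35/25 = 1.400.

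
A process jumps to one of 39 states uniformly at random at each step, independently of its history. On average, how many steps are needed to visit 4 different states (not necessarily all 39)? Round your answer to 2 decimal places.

Going from k to k+1 distinct takes a geometric number of steps with mean 39/(39-k).
Sum over k = 0,...,3: E = 39/39 + 39/38 + 39/37 + 39/36 = 4.164.

4.16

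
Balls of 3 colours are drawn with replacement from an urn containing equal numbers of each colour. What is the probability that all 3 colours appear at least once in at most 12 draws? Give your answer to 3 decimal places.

Let A_i be the event that colour i is missing after 12 draws. By inclusion–exclusion on the A_i,
P(all seen) = Σ_{j=0}^{3} (-1)^j C(3,j)((3-j)/3)^12
= 1.0000 - 0.0231 + 0.0000 - 0.0000
= 0.9769.

0.977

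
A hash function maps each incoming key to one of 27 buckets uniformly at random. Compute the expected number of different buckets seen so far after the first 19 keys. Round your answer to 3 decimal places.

13.819

For each bucket, P(seen in 19 keys) = 1 - (26/27)^19 = 0.5118.
By linearity of expectation, E[distinct seen] = 27·(1 - (26/27)^19) = 13.8191.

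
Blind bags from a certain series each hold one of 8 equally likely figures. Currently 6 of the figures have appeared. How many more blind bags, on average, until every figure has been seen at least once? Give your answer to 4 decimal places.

12.0000

With k distinct figures already seen, the next new one takes an expected 8/(8-k) blind bags.
Sum over k = 6,...,7: E = 8/2 + 8/1 = 12.00000.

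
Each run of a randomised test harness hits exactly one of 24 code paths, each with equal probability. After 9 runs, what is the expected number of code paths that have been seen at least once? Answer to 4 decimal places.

For each code path, P(seen in 9 runs) = 1 - (23/24)^9 = 0.31821.
By linearity of expectation, E[distinct seen] = 24·(1 - (23/24)^9) = 7.63709.

7.6371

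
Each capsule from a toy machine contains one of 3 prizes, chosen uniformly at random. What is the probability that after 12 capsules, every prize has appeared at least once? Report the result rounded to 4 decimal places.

Let A_i be the event that prize i is missing after 12 capsules. By inclusion–exclusion on the A_i,
P(all seen) = Σ_{j=0}^{3} (-1)^j C(3,j)((3-j)/3)^12
= 1.00000 - 0.02312 + 0.00001 - 0.00000
= 0.97688.

0.9769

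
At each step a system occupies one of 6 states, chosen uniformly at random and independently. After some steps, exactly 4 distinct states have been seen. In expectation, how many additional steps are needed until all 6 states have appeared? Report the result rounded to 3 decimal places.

9.000

The wait to go from k to k+1 distinct states is geometric with mean 6/(6-k).
Sum over k = 4,...,5: E = 6/2 + 6/1 = 9.0000.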